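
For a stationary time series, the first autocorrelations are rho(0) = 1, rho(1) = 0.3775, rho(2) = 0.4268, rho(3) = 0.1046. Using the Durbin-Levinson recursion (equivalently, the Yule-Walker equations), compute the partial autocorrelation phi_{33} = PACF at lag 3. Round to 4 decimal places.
\phi_{33} = -0.1680

The PACF at lag k is phi_{kk}, the last component of the solution
to the Yule-Walker system G_k phi = r_k where
  (G_k)_{ij} = rho(|i - j|), (r_k)_i = rho(i), i,j = 1..k.
Equivalently, Durbin-Levinson gives phi_{kk} iteratively:
  phi_{11} = rho(1)
  phi_{kk} = [rho(k) - sum_{j=1..k-1} phi_{k-1,j} rho(k-j)]
            / [1 - sum_{j=1..k-1} phi_{k-1,j} rho(j)],
  phi_{k,j} = phi_{k-1,j} - phi_{kk} phi_{k-1,k-j},  j = 1..k-1.
Step k = 1:
  phi_11 = rho(1) = 0.3775.
Step k = 2:
  phi_22 = [rho(2) - phi_11 rho(1)] / [1 - phi_11 rho(1)] = [0.4268 - (0.3775)(0.3775)] / [1 - (0.3775)(0.3775)]
         = 0.28429375 / 0.85749375 = 0.33154.
  Update: phi_21 = phi_11 - phi_22 phi_11 = 0.3775 - (0.33154)(0.3775) = 0.252344.
Step k = 3:
  phi_33 = [rho(3) - phi_21 rho(2) - phi_22 rho(1)] / [1 - phi_21 rho(1) - phi_22 rho(2)]
    numerator   = 0.1046 - (0.252344)(0.4268) - (0.33154)(0.3775) = -0.12825669
    denominator = 1 - (0.252344)(0.3775) - (0.33154)(0.4268) = 0.76323891
  phi_33 = -0.12825669 / 0.76323891 = -0.168.
Therefore phi_{33} = -0.1680.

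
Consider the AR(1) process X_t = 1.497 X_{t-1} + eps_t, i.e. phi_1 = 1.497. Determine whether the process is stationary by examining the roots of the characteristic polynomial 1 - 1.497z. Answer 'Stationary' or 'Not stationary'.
\text{Not stationary}

The AR(p) characteristic polynomial is P(z) = 1 - 1.497z.
Stationarity requires all roots to lie outside the unit circle, i.e. |z| > 1 for every root.
This is linear in z: 1 + (-1.497) z = 0  =>  z = -1/(-1.497) = 0.668003,  |z| = 0.668003.
Moduli of all roots: 0.6680.
All moduli strictly greater than 1? No.
Verdict: Not stationary.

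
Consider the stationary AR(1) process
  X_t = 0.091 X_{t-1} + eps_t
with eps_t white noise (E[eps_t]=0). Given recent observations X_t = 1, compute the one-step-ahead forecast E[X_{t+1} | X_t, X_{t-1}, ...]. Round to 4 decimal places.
E[X_{t+1} \mid \mathcal F_t] = 0.0910

For an AR(p) model X_t = c + sum_i phi_i X_{t-i} + eps_t, the
one-step-ahead conditional mean is
  E[X_{t+1} | X_t, ...] = c + sum_i phi_i X_{t+1-i}.
Substitute known values:
  E[X_{t+1} | ...] = (0.091) * (1)
                   = 0.0910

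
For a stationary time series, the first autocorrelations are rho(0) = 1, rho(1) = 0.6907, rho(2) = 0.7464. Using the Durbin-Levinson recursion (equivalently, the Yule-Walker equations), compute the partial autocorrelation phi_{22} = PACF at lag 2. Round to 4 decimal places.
\phi_{22} = 0.5150

The PACF at lag k is phi_{kk}, the last component of the solution
to the Yule-Walker system G_k phi = r_k where
  (G_k)_{ij} = rho(|i - j|), (r_k)_i = rho(i), i,j = 1..k.
Equivalently, Durbin-Levinson gives phi_{kk} iteratively:
  phi_{11} = rho(1)
  phi_{kk} = [rho(k) - sum_{j=1..k-1} phi_{k-1,j} rho(k-j)]
            / [1 - sum_{j=1..k-1} phi_{k-1,j} rho(j)],
  phi_{k,j} = phi_{k-1,j} - phi_{kk} phi_{k-1,k-j},  j = 1..k-1.
Step k = 1:
  phi_11 = rho(1) = 0.6907.
Step k = 2:
  phi_22 = [rho(2) - phi_11 rho(1)] / [1 - phi_11 rho(1)] = [0.7464 - (0.6907)(0.6907)] / [1 - (0.6907)(0.6907)]
         = 0.26933351 / 0.52293351 = 0.515.
Therefore phi_{22} = 0.5150.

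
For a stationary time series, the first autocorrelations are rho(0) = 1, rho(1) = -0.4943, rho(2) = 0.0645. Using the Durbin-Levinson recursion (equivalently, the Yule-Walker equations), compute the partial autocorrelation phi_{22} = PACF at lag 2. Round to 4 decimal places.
\phi_{22} = -0.2380

The PACF at lag k is phi_{kk}, the last component of the solution
to the Yule-Walker system G_k phi = r_k where
  (G_k)_{ij} = rho(|i - j|), (r_k)_i = rho(i), i,j = 1..k.
Equivalently, Durbin-Levinson gives phi_{kk} iteratively:
  phi_{11} = rho(1)
  phi_{kk} = [rho(k) - sum_{j=1..k-1} phi_{k-1,j} rho(k-j)]
            / [1 - sum_{j=1..k-1} phi_{k-1,j} rho(j)],
  phi_{k,j} = phi_{k-1,j} - phi_{kk} phi_{k-1,k-j},  j = 1..k-1.
Step k = 1:
  phi_11 = rho(1) = -0.4943.
Step k = 2:
  phi_22 = [rho(2) - phi_11 rho(1)] / [1 - phi_11 rho(1)] = [0.0645 - (-0.4943)(-0.4943)] / [1 - (-0.4943)(-0.4943)]
         = -0.17983249 / 0.75566751 = -0.238.
Therefore phi_{22} = -0.2380.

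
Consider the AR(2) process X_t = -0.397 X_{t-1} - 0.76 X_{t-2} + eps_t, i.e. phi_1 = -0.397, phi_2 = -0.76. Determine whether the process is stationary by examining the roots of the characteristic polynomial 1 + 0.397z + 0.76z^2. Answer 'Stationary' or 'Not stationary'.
\text{Stationary}

The AR(p) characteristic polynomial is P(z) = 1 + 0.397z + 0.76z^2.
Stationarity requires all roots to lie outside the unit circle, i.e. |z| > 1 for every root.
Set 1 + (0.397) z + (0.76) z^2 = 0, i.e. a z^2 + b z + c = 0 with a = 0.76, b = 0.397, c = 1.
Discriminant D = b^2 - 4ac = (0.397)^2 - 4*(0.76)*1 = 0.157609 - (3.04) = -2.882391.
D < 0, so the roots are the complex-conjugate pair z = (-b +/- i sqrt(-D)) / (2a) = -0.2612 +/- 1.1169i.
For a conjugate pair |z|^2 = z * conj(z) = (product of roots) = c/a = 1/(0.76) = 1.315789, so |z| = sqrt(1.315789) = 1.1471 for both roots.
Moduli of all roots: 1.1471, 1.1471.
All moduli strictly greater than 1? Yes.
Verdict: Stationary.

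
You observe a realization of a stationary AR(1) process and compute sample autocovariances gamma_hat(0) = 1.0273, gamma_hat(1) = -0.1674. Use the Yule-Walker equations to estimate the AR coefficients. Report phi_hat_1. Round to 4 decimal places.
\hat\phi_{1} = -0.1630

The Yule-Walker equations for an AR(p) process read, in matrix form,
  Gamma_p phi = r_p,   with   (Gamma_p)_{ij} = gamma(|i - j|),
                       (r_p)_i = gamma(i),   i,j = 1..p.
Substitute the sample gammas (Toeplitz matrix and right-hand side of size 1):
  Gamma_p = [[1.0273]]
  r_p     = [-0.1674]
With p = 1 this is the single equation gamma(0) phi_1 = gamma(1):
  phi_hat_1 = gamma(1) / gamma(0) = -0.1674 / 1.0273 = -0.1630.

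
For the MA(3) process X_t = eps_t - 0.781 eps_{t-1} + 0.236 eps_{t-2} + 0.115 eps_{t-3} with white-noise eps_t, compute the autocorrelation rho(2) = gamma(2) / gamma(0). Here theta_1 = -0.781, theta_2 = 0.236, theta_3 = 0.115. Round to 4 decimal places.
\rho(2) = 0.0871

For an MA(q) process with theta_0 = 1, the autocovariance is
  gamma(k) = sigma^2 * sum_{i=0..q-k} theta_i * theta_{i+k},
and rho(k) = gamma(k) / gamma(0). Sigma^2 cancels.
  numerator   = (1)*(0.236) + (-0.781)*(0.115) = 0.146185.
  denominator = (1)^2 + (-0.781)^2 + (0.236)^2 + (0.115)^2 = 1.678882.
  rho(2) = 0.146185 / 1.678882 = 0.0871.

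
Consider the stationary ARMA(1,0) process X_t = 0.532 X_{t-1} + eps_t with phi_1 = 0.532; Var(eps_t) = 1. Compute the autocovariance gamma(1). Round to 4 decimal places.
\gamma(1) = 0.7420

Multiply the model equation by X_{t-k} and take expectations. With theta_0 = psi_0 = 1 and psi_j the MA(infinity) weights, this gives
  gamma(k) - sum_i phi_i gamma(k-i) = c_k,
  c_k = sigma^2 * sum_{j=k..q} theta_j psi_{j-k}   (c_k = 0 for k > q),
using gamma(-m) = gamma(m).
Pure AR (q = 0): c_0 = sigma^2 = 1, c_k = 0 for k >= 1.
Equations for k = 0 and k = 1 (AR order 1):
  gamma(0) = phi_1 gamma(1) + c_0
  gamma(1) = phi_1 gamma(0) + c_1
Substituting the second into the first: gamma(0) (1 - phi_1^2) = c_0 + phi_1 c_1, so
  gamma(0) = c_0 / (1 - phi_1^2) = 1 / (1 - (0.532)^2) = 1 / 0.716976 = 1.394747.
  gamma(1) = phi_1 gamma(0) = (0.532)(1.394747) = 0.742005.
Therefore gamma(1) = 0.7420 (to 4 decimal places).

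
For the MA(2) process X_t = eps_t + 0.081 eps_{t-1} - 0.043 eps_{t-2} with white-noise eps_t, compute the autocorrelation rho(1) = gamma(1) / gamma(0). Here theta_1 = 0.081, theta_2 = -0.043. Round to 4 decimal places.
\rho(1) = 0.0769

For an MA(q) process with theta_0 = 1, the autocovariance is
  gamma(k) = sigma^2 * sum_{i=0..q-k} theta_i * theta_{i+k},
and rho(k) = gamma(k) / gamma(0). Sigma^2 cancels.
  numerator   = (1)*(0.081) + (0.081)*(-0.043) = 0.077517.
  denominator = (1)^2 + (0.081)^2 + (-0.043)^2 = 1.00841.
  rho(1) = 0.077517 / 1.00841 = 0.0769.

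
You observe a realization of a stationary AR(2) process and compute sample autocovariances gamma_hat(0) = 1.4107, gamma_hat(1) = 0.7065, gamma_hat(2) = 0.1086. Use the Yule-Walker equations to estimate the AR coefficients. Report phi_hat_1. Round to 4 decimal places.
\hat\phi_{1} = 0.6170

The Yule-Walker equations for an AR(p) process read, in matrix form,
  Gamma_p phi = r_p,   with   (Gamma_p)_{ij} = gamma(|i - j|),
                       (r_p)_i = gamma(i),   i,j = 1..p.
Substitute the sample gammas (Toeplitz matrix and right-hand side of size 2):
  Gamma_p = [[1.4107, 0.7065], [0.7065, 1.4107]]
  r_p     = [0.7065, 0.1086]
Written out:
  1.4107 phi_1 + 0.7065 phi_2 = 0.7065
  0.7065 phi_1 + 1.4107 phi_2 = 0.1086
Solve by Cramer's rule:
  det = gamma(0)^2 - gamma(1)^2 = (1.4107)^2 - (0.7065)^2 = 1.99007449 - 0.49914225 = 1.49093224
  phi_hat_1 = [gamma(1) gamma(0) - gamma(1) gamma(2)] / det = [(0.7065)(1.4107) - (0.7065)(0.1086)] / 1.49093224 = 0.91993365 / 1.49093224 = 0.617
  phi_hat_2 = [gamma(0) gamma(2) - gamma(1)^2] / det = [(1.4107)(0.1086) - (0.7065)^2] / 1.49093224 = -0.34594023 / 1.49093224 = -0.232
So phi_hat = [0.6170, -0.2320].
Therefore phi_hat_1 = 0.6170.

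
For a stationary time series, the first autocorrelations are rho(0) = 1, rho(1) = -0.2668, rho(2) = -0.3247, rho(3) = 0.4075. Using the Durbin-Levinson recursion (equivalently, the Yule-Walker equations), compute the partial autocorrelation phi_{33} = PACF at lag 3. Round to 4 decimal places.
\phi_{33} = 0.2240

The PACF at lag k is phi_{kk}, the last component of the solution
to the Yule-Walker system G_k phi = r_k where
  (G_k)_{ij} = rho(|i - j|), (r_k)_i = rho(i), i,j = 1..k.
Equivalently, Durbin-Levinson gives phi_{kk} iteratively:
  phi_{11} = rho(1)
  phi_{kk} = [rho(k) - sum_{j=1..k-1} phi_{k-1,j} rho(k-j)]
            / [1 - sum_{j=1..k-1} phi_{k-1,j} rho(j)],
  phi_{k,j} = phi_{k-1,j} - phi_{kk} phi_{k-1,k-j},  j = 1..k-1.
Step k = 1:
  phi_11 = rho(1) = -0.2668.
Step k = 2:
  phi_22 = [rho(2) - phi_11 rho(1)] / [1 - phi_11 rho(1)] = [-0.3247 - (-0.2668)(-0.2668)] / [1 - (-0.2668)(-0.2668)]
         = -0.39588224 / 0.92881776 = -0.426222.
  Update: phi_21 = phi_11 - phi_22 phi_11 = -0.2668 - (-0.426222)(-0.2668) = -0.380516.
Step k = 3:
  phi_33 = [rho(3) - phi_21 rho(2) - phi_22 rho(1)] / [1 - phi_21 rho(1) - phi_22 rho(2)]
    numerator   = 0.4075 - (-0.380516)(-0.3247) - (-0.426222)(-0.2668) = 0.17023054
    denominator = 1 - (-0.380516)(-0.2668) - (-0.426222)(-0.3247) = 0.76008418
  phi_33 = 0.17023054 / 0.76008418 = 0.224.
Therefore phi_{33} = 0.2240.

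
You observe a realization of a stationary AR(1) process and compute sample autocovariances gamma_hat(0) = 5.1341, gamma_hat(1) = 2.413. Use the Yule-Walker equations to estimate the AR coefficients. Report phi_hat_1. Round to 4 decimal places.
\hat\phi_{1} = 0.4700

The Yule-Walker equations for an AR(p) process read, in matrix form,
  Gamma_p phi = r_p,   with   (Gamma_p)_{ij} = gamma(|i - j|),
                       (r_p)_i = gamma(i),   i,j = 1..p.
Substitute the sample gammas (Toeplitz matrix and right-hand side of size 1):
  Gamma_p = [[5.1341]]
  r_p     = [2.413]
With p = 1 this is the single equation gamma(0) phi_1 = gamma(1):
  phi_hat_1 = gamma(1) / gamma(0) = 2.413 / 5.1341 = 0.4700.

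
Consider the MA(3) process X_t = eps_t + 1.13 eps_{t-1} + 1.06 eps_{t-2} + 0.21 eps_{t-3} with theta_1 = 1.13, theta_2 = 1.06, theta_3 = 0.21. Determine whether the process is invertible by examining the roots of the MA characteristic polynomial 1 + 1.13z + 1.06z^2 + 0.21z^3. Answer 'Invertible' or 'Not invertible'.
\text{Invertible}

The MA(q) characteristic polynomial is P(z) = 1 + 1.13z + 1.06z^2 + 0.21z^3.
Invertibility requires all roots to lie outside the unit circle, i.e. |z| > 1 for every root.
Degree 3: look for a simple real root z0 first, then factor out (1 - z/z0) and solve the remaining quadratic.
Testing z0 = -4: P(-4) = 1 + (1.13)(-4) + (1.06)(-4)^2 + (0.21)(-4)^3
  = 1 + (-4.52) + (16.96) + (-13.44) = 0.  So z_0 = -4 is a root, |z_0| = 4.
Divide out the factor (1 + 0.25 z) = (1 - z/z0) (since 1/z0 = -0.25):
  P(z) = (1 + 0.25 z)(1 + (0.88) z + (0.84) z^2)
  [check: z-coef 0.88 - (-0.25) = 1.13; z^2-coef 0.84 - (-0.25)(0.88) = 1.06; z^3-coef -(-0.25)(0.84) = 0.21.]
Remaining roots from the quadratic factor 1 + (0.88) z + (0.84) z^2:
  Set 1 + (0.88) z + (0.84) z^2 = 0, i.e. a z^2 + b z + c = 0 with a = 0.84, b = 0.88, c = 1.
  Discriminant D = b^2 - 4ac = (0.88)^2 - 4*(0.84)*1 = 0.7744 - (3.36) = -2.5856.
  D < 0, so the roots are the complex-conjugate pair z = (-b +/- i sqrt(-D)) / (2a) = -0.5238 +/- 0.9571i.
  For a conjugate pair |z|^2 = z * conj(z) = (product of roots) = c/a = 1/(0.84) = 1.190476, so |z| = sqrt(1.190476) = 1.0911 for both roots.
Moduli of all roots: 4.0000, 1.0911, 1.0911.
All moduli strictly greater than 1? Yes.
Verdict: Invertible.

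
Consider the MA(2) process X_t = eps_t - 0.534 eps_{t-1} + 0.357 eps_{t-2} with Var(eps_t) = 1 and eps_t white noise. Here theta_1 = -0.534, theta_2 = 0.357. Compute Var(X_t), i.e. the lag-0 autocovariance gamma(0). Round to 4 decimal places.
\gamma(0) = 1.4126

For an MA(q) process X_t = eps_t + sum_i theta_i eps_{t-i} with
Var(eps_t) = sigma^2, the variance is
  gamma(0) = sigma^2 * (1 + sum_i theta_i^2).
  sum_i theta_i^2 = (-0.534)^2 + (0.357)^2 = 0.285156 + 0.127449 = 0.412605.
  gamma(0) = 1 * (1 + 0.412605) = 1 * 1.412605 = 1.412605, which rounds to 1.4126.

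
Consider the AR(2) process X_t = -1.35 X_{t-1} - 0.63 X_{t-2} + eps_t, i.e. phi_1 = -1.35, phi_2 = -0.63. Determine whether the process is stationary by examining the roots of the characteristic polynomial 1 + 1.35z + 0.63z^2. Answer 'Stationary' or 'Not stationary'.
\text{Stationary}

The AR(p) characteristic polynomial is P(z) = 1 + 1.35z + 0.63z^2.
Stationarity requires all roots to lie outside the unit circle, i.e. |z| > 1 for every root.
Set 1 + (1.35) z + (0.63) z^2 = 0, i.e. a z^2 + b z + c = 0 with a = 0.63, b = 1.35, c = 1.
Discriminant D = b^2 - 4ac = (1.35)^2 - 4*(0.63)*1 = 1.8225 - (2.52) = -0.6975.
D < 0, so the roots are the complex-conjugate pair z = (-b +/- i sqrt(-D)) / (2a) = -1.0714 +/- 0.6628i.
For a conjugate pair |z|^2 = z * conj(z) = (product of roots) = c/a = 1/(0.63) = 1.587302, so |z| = sqrt(1.587302) = 1.2599 for both roots.
Moduli of all roots: 1.2599, 1.2599.
All moduli strictly greater than 1? Yes.
Verdict: Stationary.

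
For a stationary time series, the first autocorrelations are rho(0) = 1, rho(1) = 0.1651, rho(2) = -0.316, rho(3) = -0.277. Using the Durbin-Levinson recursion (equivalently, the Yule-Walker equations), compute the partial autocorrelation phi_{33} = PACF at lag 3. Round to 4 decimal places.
\phi_{33} = -0.1740

The PACF at lag k is phi_{kk}, the last component of the solution
to the Yule-Walker system G_k phi = r_k where
  (G_k)_{ij} = rho(|i - j|), (r_k)_i = rho(i), i,j = 1..k.
Equivalently, Durbin-Levinson gives phi_{kk} iteratively:
  phi_{11} = rho(1)
  phi_{kk} = [rho(k) - sum_{j=1..k-1} phi_{k-1,j} rho(k-j)]
            / [1 - sum_{j=1..k-1} phi_{k-1,j} rho(j)],
  phi_{k,j} = phi_{k-1,j} - phi_{kk} phi_{k-1,k-j},  j = 1..k-1.
Step k = 1:
  phi_11 = rho(1) = 0.1651.
Step k = 2:
  phi_22 = [rho(2) - phi_11 rho(1)] / [1 - phi_11 rho(1)] = [-0.316 - (0.1651)(0.1651)] / [1 - (0.1651)(0.1651)]
         = -0.34325801 / 0.97274199 = -0.352877.
  Update: phi_21 = phi_11 - phi_22 phi_11 = 0.1651 - (-0.352877)(0.1651) = 0.22336.
Step k = 3:
  phi_33 = [rho(3) - phi_21 rho(2) - phi_22 rho(1)] / [1 - phi_21 rho(1) - phi_22 rho(2)]
    numerator   = -0.277 - (0.22336)(-0.316) - (-0.352877)(0.1651) = -0.14815831
    denominator = 1 - (0.22336)(0.1651) - (-0.352877)(-0.316) = 0.85161423
  phi_33 = -0.14815831 / 0.85161423 = -0.174.
Therefore phi_{33} = -0.1740.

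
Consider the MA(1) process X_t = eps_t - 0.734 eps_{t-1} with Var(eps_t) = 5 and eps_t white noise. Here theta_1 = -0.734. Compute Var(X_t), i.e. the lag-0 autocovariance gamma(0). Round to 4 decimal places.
\gamma(0) = 7.6938

For an MA(q) process X_t = eps_t + sum_i theta_i eps_{t-i} with
Var(eps_t) = sigma^2, the variance is
  gamma(0) = sigma^2 * (1 + sum_i theta_i^2).
  sum_i theta_i^2 = (-0.734)^2 = 0.538756.
  gamma(0) = 5 * (1 + 0.538756) = 5 * 1.538756 = 7.69378, which rounds to 7.6938.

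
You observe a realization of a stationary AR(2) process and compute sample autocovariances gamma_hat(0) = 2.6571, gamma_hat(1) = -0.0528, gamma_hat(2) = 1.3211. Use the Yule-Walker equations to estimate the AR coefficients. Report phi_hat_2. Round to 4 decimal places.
\hat\phi_{2} = 0.4970

The Yule-Walker equations for an AR(p) process read, in matrix form,
  Gamma_p phi = r_p,   with   (Gamma_p)_{ij} = gamma(|i - j|),
                       (r_p)_i = gamma(i),   i,j = 1..p.
Substitute the sample gammas (Toeplitz matrix and right-hand side of size 2):
  Gamma_p = [[2.6571, -0.0528], [-0.0528, 2.6571]]
  r_p     = [-0.0528, 1.3211]
Written out:
  2.6571 phi_1 - 0.0528 phi_2 = -0.0528
  -0.0528 phi_1 + 2.6571 phi_2 = 1.3211
Solve by Cramer's rule:
  det = gamma(0)^2 - gamma(1)^2 = (2.6571)^2 - (-0.0528)^2 = 7.06018041 - 0.00278784 = 7.05739257
  phi_hat_1 = [gamma(1) gamma(0) - gamma(1) gamma(2)] / det = [(-0.0528)(2.6571) - (-0.0528)(1.3211)] / 7.05739257 = -0.0705408 / 7.05739257 = -0.01
  phi_hat_2 = [gamma(0) gamma(2) - gamma(1)^2] / det = [(2.6571)(1.3211) - (-0.0528)^2] / 7.05739257 = 3.50750697 / 7.05739257 = 0.497
So phi_hat = [-0.0100, 0.4970].
Therefore phi_hat_2 = 0.4970.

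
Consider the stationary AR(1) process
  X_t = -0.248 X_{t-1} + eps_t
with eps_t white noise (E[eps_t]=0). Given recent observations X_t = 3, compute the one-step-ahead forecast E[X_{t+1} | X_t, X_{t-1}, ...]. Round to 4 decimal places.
E[X_{t+1} \mid \mathcal F_t] = -0.7440

For an AR(p) model X_t = c + sum_i phi_i X_{t-i} + eps_t, the
one-step-ahead conditional mean is
  E[X_{t+1} | X_t, ...] = c + sum_i phi_i X_{t+1-i}.
Substitute known values:
  E[X_{t+1} | ...] = (-0.248) * (3)
                   = -0.7440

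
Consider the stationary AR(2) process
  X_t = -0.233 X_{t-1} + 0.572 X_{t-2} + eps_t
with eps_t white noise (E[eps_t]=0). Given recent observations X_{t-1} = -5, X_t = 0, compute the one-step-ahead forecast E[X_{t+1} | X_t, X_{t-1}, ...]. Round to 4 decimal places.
E[X_{t+1} \mid \mathcal F_t] = -2.8600

For an AR(p) model X_t = c + sum_i phi_i X_{t-i} + eps_t, the
one-step-ahead conditional mean is
  E[X_{t+1} | X_t, ...] = c + sum_i phi_i X_{t+1-i}.
Substitute known values:
  E[X_{t+1} | ...] = (-0.233) * (0) + (0.572) * (-5)
                   = -2.8600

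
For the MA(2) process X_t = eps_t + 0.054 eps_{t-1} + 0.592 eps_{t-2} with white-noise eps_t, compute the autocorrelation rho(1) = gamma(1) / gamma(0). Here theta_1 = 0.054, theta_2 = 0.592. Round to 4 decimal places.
\rho(1) = 0.0635

For an MA(q) process with theta_0 = 1, the autocovariance is
  gamma(k) = sigma^2 * sum_{i=0..q-k} theta_i * theta_{i+k},
and rho(k) = gamma(k) / gamma(0). Sigma^2 cancels.
  numerator   = (1)*(0.054) + (0.054)*(0.592) = 0.085968.
  denominator = (1)^2 + (0.054)^2 + (0.592)^2 = 1.35338.
  rho(1) = 0.085968 / 1.35338 = 0.0635.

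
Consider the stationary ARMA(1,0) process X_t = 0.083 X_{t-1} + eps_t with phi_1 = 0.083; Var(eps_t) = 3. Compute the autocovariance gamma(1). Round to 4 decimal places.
\gamma(1) = 0.2507

Multiply the model equation by X_{t-k} and take expectations. With theta_0 = psi_0 = 1 and psi_j the MA(infinity) weights, this gives
  gamma(k) - sum_i phi_i gamma(k-i) = c_k,
  c_k = sigma^2 * sum_{j=k..q} theta_j psi_{j-k}   (c_k = 0 for k > q),
using gamma(-m) = gamma(m).
Pure AR (q = 0): c_0 = sigma^2 = 3, c_k = 0 for k >= 1.
Equations for k = 0 and k = 1 (AR order 1):
  gamma(0) = phi_1 gamma(1) + c_0
  gamma(1) = phi_1 gamma(0) + c_1
Substituting the second into the first: gamma(0) (1 - phi_1^2) = c_0 + phi_1 c_1, so
  gamma(0) = c_0 / (1 - phi_1^2) = 3 / (1 - (0.083)^2) = 3 / 0.993111 = 3.02081.
  gamma(1) = phi_1 gamma(0) = (0.083)(3.02081) = 0.250727.
Therefore gamma(1) = 0.2507 (to 4 decimal places).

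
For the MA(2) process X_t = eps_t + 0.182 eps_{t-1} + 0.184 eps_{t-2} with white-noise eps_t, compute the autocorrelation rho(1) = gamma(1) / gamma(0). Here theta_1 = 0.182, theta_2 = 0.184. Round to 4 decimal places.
\rho(1) = 0.2020

For an MA(q) process with theta_0 = 1, the autocovariance is
  gamma(k) = sigma^2 * sum_{i=0..q-k} theta_i * theta_{i+k},
and rho(k) = gamma(k) / gamma(0). Sigma^2 cancels.
  numerator   = (1)*(0.182) + (0.182)*(0.184) = 0.215488.
  denominator = (1)^2 + (0.182)^2 + (0.184)^2 = 1.06698.
  rho(1) = 0.215488 / 1.06698 = 0.2020.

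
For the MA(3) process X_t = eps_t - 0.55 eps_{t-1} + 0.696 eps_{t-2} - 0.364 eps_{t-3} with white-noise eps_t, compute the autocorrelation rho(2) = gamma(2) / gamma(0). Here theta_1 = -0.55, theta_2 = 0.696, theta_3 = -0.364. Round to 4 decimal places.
\rho(2) = 0.4669

For an MA(q) process with theta_0 = 1, the autocovariance is
  gamma(k) = sigma^2 * sum_{i=0..q-k} theta_i * theta_{i+k},
and rho(k) = gamma(k) / gamma(0). Sigma^2 cancels.
  numerator   = (1)*(0.696) + (-0.55)*(-0.364) = 0.8962.
  denominator = (1)^2 + (-0.55)^2 + (0.696)^2 + (-0.364)^2 = 1.919412.
  rho(2) = 0.8962 / 1.919412 = 0.4669.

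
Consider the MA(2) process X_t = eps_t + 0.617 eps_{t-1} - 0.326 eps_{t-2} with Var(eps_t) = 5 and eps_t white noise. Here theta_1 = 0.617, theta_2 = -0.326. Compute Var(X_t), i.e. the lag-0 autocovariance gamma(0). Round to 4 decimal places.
\gamma(0) = 7.4348

For an MA(q) process X_t = eps_t + sum_i theta_i eps_{t-i} with
Var(eps_t) = sigma^2, the variance is
  gamma(0) = sigma^2 * (1 + sum_i theta_i^2).
  sum_i theta_i^2 = (0.617)^2 + (-0.326)^2 = 0.380689 + 0.106276 = 0.486965.
  gamma(0) = 5 * (1 + 0.486965) = 5 * 1.486965 = 7.434825, which rounds to 7.4348.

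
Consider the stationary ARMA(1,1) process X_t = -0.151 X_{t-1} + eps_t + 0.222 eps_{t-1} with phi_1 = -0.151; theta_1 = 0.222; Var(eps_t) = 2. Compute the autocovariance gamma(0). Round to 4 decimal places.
\gamma(0) = 2.0103

Multiply the model equation by X_{t-k} and take expectations. With theta_0 = psi_0 = 1 and psi_j the MA(infinity) weights, this gives
  gamma(k) - sum_i phi_i gamma(k-i) = c_k,
  c_k = sigma^2 * sum_{j=k..q} theta_j psi_{j-k}   (c_k = 0 for k > q),
using gamma(-m) = gamma(m).
psi-weights needed (psi_j = theta_j + sum_i phi_i psi_{j-i}):
  psi_1 = theta_1 + phi_1 = 0.222 + (-0.151) = 0.071
Right-hand sides:
  c_0 = sigma^2 (1 + theta_1 psi_1) = 2 * (1 + (0.222)(0.071)) = 2 * 1.015762 = 2.031524
  c_1 = sigma^2 theta_1 = 2 * (0.222) = 0.444
  c_2 = 0
Equations for k = 0 and k = 1 (AR order 1):
  gamma(0) = phi_1 gamma(1) + c_0
  gamma(1) = phi_1 gamma(0) + c_1
Substituting the second into the first: gamma(0) (1 - phi_1^2) = c_0 + phi_1 c_1, so
  gamma(0) = (c_0 + phi_1 c_1) / (1 - phi_1^2) = (2.031524 + (-0.151)(0.444)) / (1 - (-0.151)^2) = 1.96448 / 0.977199 = 2.010317.
Therefore gamma(0) = 2.0103 (to 4 decimal places).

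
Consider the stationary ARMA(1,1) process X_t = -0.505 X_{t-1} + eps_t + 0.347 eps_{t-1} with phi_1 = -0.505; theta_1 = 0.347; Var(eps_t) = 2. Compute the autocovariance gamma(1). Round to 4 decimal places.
\gamma(1) = -0.3498

Multiply the model equation by X_{t-k} and take expectations. With theta_0 = psi_0 = 1 and psi_j the MA(infinity) weights, this gives
  gamma(k) - sum_i phi_i gamma(k-i) = c_k,
  c_k = sigma^2 * sum_{j=k..q} theta_j psi_{j-k}   (c_k = 0 for k > q),
using gamma(-m) = gamma(m).
psi-weights needed (psi_j = theta_j + sum_i phi_i psi_{j-i}):
  psi_1 = theta_1 + phi_1 = 0.347 + (-0.505) = -0.158
Right-hand sides:
  c_0 = sigma^2 (1 + theta_1 psi_1) = 2 * (1 + (0.347)(-0.158)) = 2 * 0.945174 = 1.890348
  c_1 = sigma^2 theta_1 = 2 * (0.347) = 0.694
  c_2 = 0
Equations for k = 0 and k = 1 (AR order 1):
  gamma(0) = phi_1 gamma(1) + c_0
  gamma(1) = phi_1 gamma(0) + c_1
Substituting the second into the first: gamma(0) (1 - phi_1^2) = c_0 + phi_1 c_1, so
  gamma(0) = (c_0 + phi_1 c_1) / (1 - phi_1^2) = (1.890348 + (-0.505)(0.694)) / (1 - (-0.505)^2) = 1.539878 / 0.744975 = 2.06702.
  gamma(1) = phi_1 gamma(0) + c_1 = (-0.505)(2.06702) + (0.694) = -0.349845.
Therefore gamma(1) = -0.3498 (to 4 decimal places).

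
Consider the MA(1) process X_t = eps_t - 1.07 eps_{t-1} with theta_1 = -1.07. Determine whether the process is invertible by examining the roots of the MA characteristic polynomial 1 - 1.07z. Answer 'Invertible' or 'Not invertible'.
\text{Not invertible}

The MA(q) characteristic polynomial is P(z) = 1 - 1.07z.
Invertibility requires all roots to lie outside the unit circle, i.e. |z| > 1 for every root.
This is linear in z: 1 + (-1.07) z = 0  =>  z = -1/(-1.07) = 0.934579,  |z| = 0.934579.
Moduli of all roots: 0.9346.
All moduli strictly greater than 1? No.
Verdict: Not invertible.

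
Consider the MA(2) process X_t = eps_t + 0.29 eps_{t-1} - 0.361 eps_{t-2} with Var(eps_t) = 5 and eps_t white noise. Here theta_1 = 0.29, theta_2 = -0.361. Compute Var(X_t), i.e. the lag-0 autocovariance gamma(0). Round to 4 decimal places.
\gamma(0) = 6.0721

For an MA(q) process X_t = eps_t + sum_i theta_i eps_{t-i} with
Var(eps_t) = sigma^2, the variance is
  gamma(0) = sigma^2 * (1 + sum_i theta_i^2).
  sum_i theta_i^2 = (0.29)^2 + (-0.361)^2 = 0.0841 + 0.130321 = 0.214421.
  gamma(0) = 5 * (1 + 0.214421) = 5 * 1.214421 = 6.072105, which rounds to 6.0721.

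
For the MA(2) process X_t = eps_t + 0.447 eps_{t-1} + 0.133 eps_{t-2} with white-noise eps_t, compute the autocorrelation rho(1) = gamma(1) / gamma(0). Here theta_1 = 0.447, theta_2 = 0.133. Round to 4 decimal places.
\rho(1) = 0.4160

For an MA(q) process with theta_0 = 1, the autocovariance is
  gamma(k) = sigma^2 * sum_{i=0..q-k} theta_i * theta_{i+k},
and rho(k) = gamma(k) / gamma(0). Sigma^2 cancels.
  numerator   = (1)*(0.447) + (0.447)*(0.133) = 0.506451.
  denominator = (1)^2 + (0.447)^2 + (0.133)^2 = 1.217498.
  rho(1) = 0.506451 / 1.217498 = 0.4160.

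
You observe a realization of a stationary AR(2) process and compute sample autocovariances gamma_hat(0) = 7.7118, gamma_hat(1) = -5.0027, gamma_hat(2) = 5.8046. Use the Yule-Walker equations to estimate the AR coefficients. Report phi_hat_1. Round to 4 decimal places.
\hat\phi_{1} = -0.2770

The Yule-Walker equations for an AR(p) process read, in matrix form,
  Gamma_p phi = r_p,   with   (Gamma_p)_{ij} = gamma(|i - j|),
                       (r_p)_i = gamma(i),   i,j = 1..p.
Substitute the sample gammas (Toeplitz matrix and right-hand side of size 2):
  Gamma_p = [[7.7118, -5.0027], [-5.0027, 7.7118]]
  r_p     = [-5.0027, 5.8046]
Written out:
  7.7118 phi_1 - 5.0027 phi_2 = -5.0027
  -5.0027 phi_1 + 7.7118 phi_2 = 5.8046
Solve by Cramer's rule:
  det = gamma(0)^2 - gamma(1)^2 = (7.7118)^2 - (-5.0027)^2 = 59.47185924 - 25.02700729 = 34.44485195
  phi_hat_1 = [gamma(1) gamma(0) - gamma(1) gamma(2)] / det = [(-5.0027)(7.7118) - (-5.0027)(5.8046)] / 34.44485195 = -9.54114944 / 34.44485195 = -0.277
  phi_hat_2 = [gamma(0) gamma(2) - gamma(1)^2] / det = [(7.7118)(5.8046) - (-5.0027)^2] / 34.44485195 = 19.73690699 / 34.44485195 = 0.573
So phi_hat = [-0.2770, 0.5730].
Therefore phi_hat_1 = -0.2770.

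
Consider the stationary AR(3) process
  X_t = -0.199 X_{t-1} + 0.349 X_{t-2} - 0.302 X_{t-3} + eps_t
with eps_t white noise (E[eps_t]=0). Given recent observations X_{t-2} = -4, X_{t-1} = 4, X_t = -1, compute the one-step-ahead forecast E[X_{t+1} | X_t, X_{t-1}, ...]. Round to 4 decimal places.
E[X_{t+1} \mid \mathcal F_t] = 2.8030

For an AR(p) model X_t = c + sum_i phi_i X_{t-i} + eps_t, the
one-step-ahead conditional mean is
  E[X_{t+1} | X_t, ...] = c + sum_i phi_i X_{t+1-i}.
Substitute known values:
  E[X_{t+1} | ...] = (-0.199) * (-1) + (0.349) * (4) + (-0.302) * (-4)
                   = 2.8030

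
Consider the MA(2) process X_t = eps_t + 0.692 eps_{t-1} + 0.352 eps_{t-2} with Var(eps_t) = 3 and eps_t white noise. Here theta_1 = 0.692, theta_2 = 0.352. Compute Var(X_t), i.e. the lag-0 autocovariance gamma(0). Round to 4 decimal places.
\gamma(0) = 4.8083

For an MA(q) process X_t = eps_t + sum_i theta_i eps_{t-i} with
Var(eps_t) = sigma^2, the variance is
  gamma(0) = sigma^2 * (1 + sum_i theta_i^2).
  sum_i theta_i^2 = (0.692)^2 + (0.352)^2 = 0.478864 + 0.123904 = 0.602768.
  gamma(0) = 3 * (1 + 0.602768) = 3 * 1.602768 = 4.808304, which rounds to 4.8083.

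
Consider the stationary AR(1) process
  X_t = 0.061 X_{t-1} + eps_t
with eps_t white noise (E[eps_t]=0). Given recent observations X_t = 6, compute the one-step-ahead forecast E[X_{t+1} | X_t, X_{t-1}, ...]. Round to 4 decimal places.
E[X_{t+1} \mid \mathcal F_t] = 0.3660

For an AR(p) model X_t = c + sum_i phi_i X_{t-i} + eps_t, the
one-step-ahead conditional mean is
  E[X_{t+1} | X_t, ...] = c + sum_i phi_i X_{t+1-i}.
Substitute known values:
  E[X_{t+1} | ...] = (0.061) * (6)
                   = 0.3660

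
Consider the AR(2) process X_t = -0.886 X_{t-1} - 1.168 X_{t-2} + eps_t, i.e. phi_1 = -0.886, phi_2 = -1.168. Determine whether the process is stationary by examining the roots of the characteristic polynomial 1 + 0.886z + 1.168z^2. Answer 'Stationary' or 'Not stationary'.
\text{Not stationary}

The AR(p) characteristic polynomial is P(z) = 1 + 0.886z + 1.168z^2.
Stationarity requires all roots to lie outside the unit circle, i.e. |z| > 1 for every root.
Set 1 + (0.886) z + (1.168) z^2 = 0, i.e. a z^2 + b z + c = 0 with a = 1.168, b = 0.886, c = 1.
Discriminant D = b^2 - 4ac = (0.886)^2 - 4*(1.168)*1 = 0.784996 - (4.672) = -3.887004.
D < 0, so the roots are the complex-conjugate pair z = (-b +/- i sqrt(-D)) / (2a) = -0.3793 +/- 0.844i.
For a conjugate pair |z|^2 = z * conj(z) = (product of roots) = c/a = 1/(1.168) = 0.856164, so |z| = sqrt(0.856164) = 0.9253 for both roots.
Moduli of all roots: 0.9253, 0.9253.
All moduli strictly greater than 1? No.
Verdict: Not stationary.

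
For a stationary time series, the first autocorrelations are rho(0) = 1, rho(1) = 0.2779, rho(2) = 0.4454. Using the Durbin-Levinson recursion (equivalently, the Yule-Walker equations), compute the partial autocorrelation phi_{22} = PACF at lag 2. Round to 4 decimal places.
\phi_{22} = 0.3990

The PACF at lag k is phi_{kk}, the last component of the solution
to the Yule-Walker system G_k phi = r_k where
  (G_k)_{ij} = rho(|i - j|), (r_k)_i = rho(i), i,j = 1..k.
Equivalently, Durbin-Levinson gives phi_{kk} iteratively:
  phi_{11} = rho(1)
  phi_{kk} = [rho(k) - sum_{j=1..k-1} phi_{k-1,j} rho(k-j)]
            / [1 - sum_{j=1..k-1} phi_{k-1,j} rho(j)],
  phi_{k,j} = phi_{k-1,j} - phi_{kk} phi_{k-1,k-j},  j = 1..k-1.
Step k = 1:
  phi_11 = rho(1) = 0.2779.
Step k = 2:
  phi_22 = [rho(2) - phi_11 rho(1)] / [1 - phi_11 rho(1)] = [0.4454 - (0.2779)(0.2779)] / [1 - (0.2779)(0.2779)]
         = 0.36817159 / 0.92277159 = 0.399.
Therefore phi_{22} = 0.3990.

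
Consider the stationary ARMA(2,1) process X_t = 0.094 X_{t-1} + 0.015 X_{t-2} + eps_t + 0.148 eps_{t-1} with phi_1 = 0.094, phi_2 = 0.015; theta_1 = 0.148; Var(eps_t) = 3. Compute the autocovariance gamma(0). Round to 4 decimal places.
\gamma(0) = 3.1801

Multiply the model equation by X_{t-k} and take expectations. With theta_0 = psi_0 = 1 and psi_j the MA(infinity) weights, this gives
  gamma(k) - sum_i phi_i gamma(k-i) = c_k,
  c_k = sigma^2 * sum_{j=k..q} theta_j psi_{j-k}   (c_k = 0 for k > q),
using gamma(-m) = gamma(m).
psi-weights needed (psi_j = theta_j + sum_i phi_i psi_{j-i}):
  psi_1 = theta_1 + phi_1 = 0.148 + (0.094) = 0.242
Right-hand sides:
  c_0 = sigma^2 (1 + theta_1 psi_1) = 3 * (1 + (0.148)(0.242)) = 3 * 1.035816 = 3.107448
  c_1 = sigma^2 theta_1 = 3 * (0.148) = 0.444
  c_2 = 0
Equations for k = 0, 1, 2 (AR order 2, c_2 = 0):
  (E0) gamma(0) = phi_1 gamma(1) + phi_2 gamma(2) + c_0
  (E1) gamma(1) = phi_1 gamma(0) + phi_2 gamma(1) + c_1
  (E2) gamma(2) = phi_1 gamma(1) + phi_2 gamma(0)
From (E1): gamma(1) = A gamma(0) + B with
  A = phi_1 / (1 - phi_2) = 0.094 / 0.985 = 0.095431,   B = c_1 / (1 - phi_2) = 0.444 / 0.985 = 0.450761.
Insert (E2) into (E0): gamma(0) (1 - phi_2^2) = phi_1 (1 + phi_2) gamma(1) + c_0.
  phi_1 (1 + phi_2) = (0.094)(1.015) = 0.09541,   1 - phi_2^2 = 0.999775.
Replace gamma(1) by A gamma(0) + B and collect gamma(0):
  gamma(0) [0.999775 - (0.09541)(0.095431)] = (0.09541)(0.450761) + 3.107448
  gamma(0) * 0.99067 = 3.150455
  gamma(0) = 3.150455 / 0.99067 = 3.180126.
Therefore gamma(0) = 3.1801 (to 4 decimal places).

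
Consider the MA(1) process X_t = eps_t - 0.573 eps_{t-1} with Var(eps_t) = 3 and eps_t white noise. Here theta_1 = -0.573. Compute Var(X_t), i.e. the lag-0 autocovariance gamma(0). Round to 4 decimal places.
\gamma(0) = 3.9850

For an MA(q) process X_t = eps_t + sum_i theta_i eps_{t-i} with
Var(eps_t) = sigma^2, the variance is
  gamma(0) = sigma^2 * (1 + sum_i theta_i^2).
  sum_i theta_i^2 = (-0.573)^2 = 0.328329.
  gamma(0) = 3 * (1 + 0.328329) = 3 * 1.328329 = 3.984987, which rounds to 3.9850.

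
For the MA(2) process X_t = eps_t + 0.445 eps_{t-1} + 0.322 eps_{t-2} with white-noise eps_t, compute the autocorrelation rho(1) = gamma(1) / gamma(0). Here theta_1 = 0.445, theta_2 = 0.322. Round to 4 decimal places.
\rho(1) = 0.4519

For an MA(q) process with theta_0 = 1, the autocovariance is
  gamma(k) = sigma^2 * sum_{i=0..q-k} theta_i * theta_{i+k},
and rho(k) = gamma(k) / gamma(0). Sigma^2 cancels.
  numerator   = (1)*(0.445) + (0.445)*(0.322) = 0.58829.
  denominator = (1)^2 + (0.445)^2 + (0.322)^2 = 1.301709.
  rho(1) = 0.58829 / 1.301709 = 0.4519.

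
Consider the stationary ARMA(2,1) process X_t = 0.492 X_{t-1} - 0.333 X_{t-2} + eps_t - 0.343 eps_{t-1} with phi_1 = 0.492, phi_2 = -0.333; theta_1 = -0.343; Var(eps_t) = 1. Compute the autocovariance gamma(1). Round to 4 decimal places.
\gamma(1) = 0.1581

Multiply the model equation by X_{t-k} and take expectations. With theta_0 = psi_0 = 1 and psi_j the MA(infinity) weights, this gives
  gamma(k) - sum_i phi_i gamma(k-i) = c_k,
  c_k = sigma^2 * sum_{j=k..q} theta_j psi_{j-k}   (c_k = 0 for k > q),
using gamma(-m) = gamma(m).
psi-weights needed (psi_j = theta_j + sum_i phi_i psi_{j-i}):
  psi_1 = theta_1 + phi_1 = -0.343 + (0.492) = 0.149
Right-hand sides:
  c_0 = sigma^2 (1 + theta_1 psi_1) = 1 * (1 + (-0.343)(0.149)) = 1 * 0.948893 = 0.948893
  c_1 = sigma^2 theta_1 = 1 * (-0.343) = -0.343
  c_2 = 0
Equations for k = 0, 1, 2 (AR order 2, c_2 = 0):
  (E0) gamma(0) = phi_1 gamma(1) + phi_2 gamma(2) + c_0
  (E1) gamma(1) = phi_1 gamma(0) + phi_2 gamma(1) + c_1
  (E2) gamma(2) = phi_1 gamma(1) + phi_2 gamma(0)
From (E1): gamma(1) = A gamma(0) + B with
  A = phi_1 / (1 - phi_2) = 0.492 / 1.333 = 0.369092,   B = c_1 / (1 - phi_2) = -0.343 / 1.333 = -0.257314.
Insert (E2) into (E0): gamma(0) (1 - phi_2^2) = phi_1 (1 + phi_2) gamma(1) + c_0.
  phi_1 (1 + phi_2) = (0.492)(0.667) = 0.328164,   1 - phi_2^2 = 0.889111.
Replace gamma(1) by A gamma(0) + B and collect gamma(0):
  gamma(0) [0.889111 - (0.328164)(0.369092)] = (0.328164)(-0.257314) + 0.948893
  gamma(0) * 0.767988 = 0.864452
  gamma(0) = 0.864452 / 0.767988 = 1.125605.
  gamma(1) = A gamma(0) + B = (0.369092)(1.125605) + (-0.257314) = 0.158138.
Therefore gamma(1) = 0.1581 (to 4 decimal places).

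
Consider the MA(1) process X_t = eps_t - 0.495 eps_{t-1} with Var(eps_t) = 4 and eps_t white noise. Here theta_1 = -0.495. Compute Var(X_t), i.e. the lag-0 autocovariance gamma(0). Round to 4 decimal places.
\gamma(0) = 4.9801

For an MA(q) process X_t = eps_t + sum_i theta_i eps_{t-i} with
Var(eps_t) = sigma^2, the variance is
  gamma(0) = sigma^2 * (1 + sum_i theta_i^2).
  sum_i theta_i^2 = (-0.495)^2 = 0.245025.
  gamma(0) = 4 * (1 + 0.245025) = 4 * 1.245025 = 4.9801.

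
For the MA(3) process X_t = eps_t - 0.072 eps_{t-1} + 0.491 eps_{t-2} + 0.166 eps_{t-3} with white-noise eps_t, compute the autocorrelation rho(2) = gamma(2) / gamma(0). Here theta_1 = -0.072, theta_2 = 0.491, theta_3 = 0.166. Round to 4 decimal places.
\rho(2) = 0.3761

For an MA(q) process with theta_0 = 1, the autocovariance is
  gamma(k) = sigma^2 * sum_{i=0..q-k} theta_i * theta_{i+k},
and rho(k) = gamma(k) / gamma(0). Sigma^2 cancels.
  numerator   = (1)*(0.491) + (-0.072)*(0.166) = 0.479048.
  denominator = (1)^2 + (-0.072)^2 + (0.491)^2 + (0.166)^2 = 1.273821.
  rho(2) = 0.479048 / 1.273821 = 0.3761.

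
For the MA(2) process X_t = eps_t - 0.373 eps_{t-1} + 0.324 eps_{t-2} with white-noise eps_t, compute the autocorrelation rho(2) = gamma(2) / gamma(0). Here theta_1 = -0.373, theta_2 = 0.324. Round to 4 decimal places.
\rho(2) = 0.2604

For an MA(q) process with theta_0 = 1, the autocovariance is
  gamma(k) = sigma^2 * sum_{i=0..q-k} theta_i * theta_{i+k},
and rho(k) = gamma(k) / gamma(0). Sigma^2 cancels.
  numerator   = (1)*(0.324) = 0.324.
  denominator = (1)^2 + (-0.373)^2 + (0.324)^2 = 1.244105.
  rho(2) = 0.324 / 1.244105 = 0.2604.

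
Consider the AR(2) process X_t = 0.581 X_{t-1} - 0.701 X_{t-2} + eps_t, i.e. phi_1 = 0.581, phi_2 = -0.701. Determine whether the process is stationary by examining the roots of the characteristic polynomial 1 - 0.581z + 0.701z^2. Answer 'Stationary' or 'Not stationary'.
\text{Stationary}

The AR(p) characteristic polynomial is P(z) = 1 - 0.581z + 0.701z^2.
Stationarity requires all roots to lie outside the unit circle, i.e. |z| > 1 for every root.
Set 1 + (-0.581) z + (0.701) z^2 = 0, i.e. a z^2 + b z + c = 0 with a = 0.701, b = -0.581, c = 1.
Discriminant D = b^2 - 4ac = (-0.581)^2 - 4*(0.701)*1 = 0.337561 - (2.804) = -2.466439.
D < 0, so the roots are the complex-conjugate pair z = (-b +/- i sqrt(-D)) / (2a) = 0.4144 +/- 1.1202i.
For a conjugate pair |z|^2 = z * conj(z) = (product of roots) = c/a = 1/(0.701) = 1.426534, so |z| = sqrt(1.426534) = 1.1944 for both roots.
Moduli of all roots: 1.1944, 1.1944.
All moduli strictly greater than 1? Yes.
Verdict: Stationary.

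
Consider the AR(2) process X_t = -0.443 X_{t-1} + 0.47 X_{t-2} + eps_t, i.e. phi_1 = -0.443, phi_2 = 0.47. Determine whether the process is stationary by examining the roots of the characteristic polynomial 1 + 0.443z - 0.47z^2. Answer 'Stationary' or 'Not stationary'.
\text{Stationary}

The AR(p) characteristic polynomial is P(z) = 1 + 0.443z - 0.47z^2.
Stationarity requires all roots to lie outside the unit circle, i.e. |z| > 1 for every root.
Set 1 + (0.443) z + (-0.47) z^2 = 0, i.e. a z^2 + b z + c = 0 with a = -0.47, b = 0.443, c = 1.
Discriminant D = b^2 - 4ac = (0.443)^2 - 4*(-0.47)*1 = 0.196249 - (-1.88) = 2.076249.
D >= 0, so the roots are real: z = (-b +/- sqrt(D)) / (2a) = (-0.443 +/- 1.440919) / (-0.94).
  z_1 = (-0.443 + 1.440919) / (-0.94) = -1.0616,   |z_1| = 1.0616.
  z_2 = (-0.443 - 1.440919) / (-0.94) = 2.0042,   |z_2| = 2.0042.
Moduli of all roots: 1.0616, 2.0042.
All moduli strictly greater than 1? Yes.
Verdict: Stationary.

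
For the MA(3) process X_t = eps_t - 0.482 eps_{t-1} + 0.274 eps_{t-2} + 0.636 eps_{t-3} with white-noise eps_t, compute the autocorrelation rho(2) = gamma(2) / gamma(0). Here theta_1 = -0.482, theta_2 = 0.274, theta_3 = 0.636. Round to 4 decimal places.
\rho(2) = -0.0190

For an MA(q) process with theta_0 = 1, the autocovariance is
  gamma(k) = sigma^2 * sum_{i=0..q-k} theta_i * theta_{i+k},
and rho(k) = gamma(k) / gamma(0). Sigma^2 cancels.
  numerator   = (1)*(0.274) + (-0.482)*(0.636) = -0.032552.
  denominator = (1)^2 + (-0.482)^2 + (0.274)^2 + (0.636)^2 = 1.711896.
  rho(2) = -0.032552 / 1.711896 = -0.0190.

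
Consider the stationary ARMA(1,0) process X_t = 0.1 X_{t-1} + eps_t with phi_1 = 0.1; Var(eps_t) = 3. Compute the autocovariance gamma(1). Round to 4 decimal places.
\gamma(1) = 0.3030

Multiply the model equation by X_{t-k} and take expectations. With theta_0 = psi_0 = 1 and psi_j the MA(infinity) weights, this gives
  gamma(k) - sum_i phi_i gamma(k-i) = c_k,
  c_k = sigma^2 * sum_{j=k..q} theta_j psi_{j-k}   (c_k = 0 for k > q),
using gamma(-m) = gamma(m).
Pure AR (q = 0): c_0 = sigma^2 = 3, c_k = 0 for k >= 1.
Equations for k = 0 and k = 1 (AR order 1):
  gamma(0) = phi_1 gamma(1) + c_0
  gamma(1) = phi_1 gamma(0) + c_1
Substituting the second into the first: gamma(0) (1 - phi_1^2) = c_0 + phi_1 c_1, so
  gamma(0) = c_0 / (1 - phi_1^2) = 3 / (1 - (0.1)^2) = 3 / 0.99 = 3.030303.
  gamma(1) = phi_1 gamma(0) = (0.1)(3.030303) = 0.30303.
Therefore gamma(1) = 0.3030 (to 4 decimal places).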